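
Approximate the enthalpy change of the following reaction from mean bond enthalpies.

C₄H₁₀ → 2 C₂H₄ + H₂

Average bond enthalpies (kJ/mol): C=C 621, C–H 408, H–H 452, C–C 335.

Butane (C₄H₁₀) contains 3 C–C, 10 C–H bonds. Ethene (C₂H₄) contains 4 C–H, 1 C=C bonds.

ΔH ≈ +127 kJ

Bonds broken (reactants):
  C–C: 3 × 335 = 1005
  C–H: 10 × 408 = 4080
  Σ(broken) = 5085 kJ
Bonds formed (products):
  C–H: 8 × 408 = 3264
  C=C: 2 × 621 = 1242
  H–H: 1 × 452 = 452
  Σ(formed) = 4958 kJ
ΔH = Σ(broken) − Σ(formed) = 5085 − 4958 = +127 kJ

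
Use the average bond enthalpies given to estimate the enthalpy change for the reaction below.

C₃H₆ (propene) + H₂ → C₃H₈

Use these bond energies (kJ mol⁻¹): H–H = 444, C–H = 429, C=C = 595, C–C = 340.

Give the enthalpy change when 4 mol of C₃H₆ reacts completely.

ΔH = −636 kJ

Bonds broken (reactants):
  C–C: 1 × 340 = 340
  C–H: 6 × 429 = 2574
  C=C: 1 × 595 = 595
  H–H: 1 × 444 = 444
  Σ(broken) = 3953 kJ
Bonds formed (products):
  C–C: 2 × 340 = 680
  C–H: 8 × 429 = 3432
  Σ(formed) = 4112 kJ
ΔH = Σ(broken) − Σ(formed) = 3953 − 4112 = −159 kJ
For 4× the reaction as written: 4 × (−159) = −636 kJ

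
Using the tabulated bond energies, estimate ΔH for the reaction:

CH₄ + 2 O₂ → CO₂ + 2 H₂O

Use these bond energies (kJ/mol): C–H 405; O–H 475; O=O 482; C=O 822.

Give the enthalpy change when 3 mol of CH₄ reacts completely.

ΔH = −2880 kJ

Bonds broken (reactants):
  C–H: 4 × 405 = 1620
  O=O: 2 × 482 = 964
  Σ(broken) = 2584 kJ
Bonds formed (products):
  C=O: 2 × 822 = 1644
  O–H: 4 × 475 = 1900
  Σ(formed) = 3544 kJ
ΔH = Σ(broken) − Σ(formed) = 2584 − 3544 = −960 kJ
For 3× the reaction as written: 3 × (−960) = −2880 kJ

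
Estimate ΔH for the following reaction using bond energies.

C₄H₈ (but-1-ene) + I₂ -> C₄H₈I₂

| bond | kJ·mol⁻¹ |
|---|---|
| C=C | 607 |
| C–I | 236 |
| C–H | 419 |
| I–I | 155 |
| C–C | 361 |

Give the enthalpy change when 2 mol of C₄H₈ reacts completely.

ΔH = −142 kJ

Bonds broken (reactants):
  C–C: 2 × 361 = 722
  C–H: 8 × 419 = 3352
  C=C: 1 × 607 = 607
  I–I: 1 × 155 = 155
  Σ(broken) = 4836 kJ
Bonds formed (products):
  C–C: 3 × 361 = 1083
  C–H: 8 × 419 = 3352
  C–I: 2 × 236 = 472
  Σ(formed) = 4907 kJ
ΔH = Σ(broken) − Σ(formed) = 4836 − 4907 = −71 kJ
For 2× the reaction as written: 2 × (−71) = −142 kJ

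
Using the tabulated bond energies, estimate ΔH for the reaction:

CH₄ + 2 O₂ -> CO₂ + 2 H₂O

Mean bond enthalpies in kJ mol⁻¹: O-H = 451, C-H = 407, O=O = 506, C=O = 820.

ΔH ≈ −804 kJ

Bonds broken (reactants):
  C-H: 4 × 407 = 1628
  O=O: 2 × 506 = 1012
  Σ(broken) = 2640 kJ
Bonds formed (products):
  C=O: 2 × 820 = 1640
  O-H: 4 × 451 = 1804
  Σ(formed) = 3444 kJ
ΔH = Σ(broken) − Σ(formed) = 2640 − 3444 = −804 kJ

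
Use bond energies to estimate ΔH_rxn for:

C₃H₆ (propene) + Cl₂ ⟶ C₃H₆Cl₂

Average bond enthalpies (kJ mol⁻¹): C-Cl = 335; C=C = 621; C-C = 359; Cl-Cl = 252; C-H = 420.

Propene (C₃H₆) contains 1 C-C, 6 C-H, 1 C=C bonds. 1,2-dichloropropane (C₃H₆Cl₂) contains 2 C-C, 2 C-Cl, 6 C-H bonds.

ΔH ≈ −156 kJ

Bonds broken (reactants):
  C-C: 1 × 359 = 359
  C-H: 6 × 420 = 2520
  C=C: 1 × 621 = 621
  Cl-Cl: 1 × 252 = 252
  Σ(broken) = 3752 kJ
Bonds formed (products):
  C-C: 2 × 359 = 718
  C-Cl: 2 × 335 = 670
  C-H: 6 × 420 = 2520
  Σ(formed) = 3908 kJ
ΔH = Σ(broken) − Σ(formed) = 3752 − 3908 = −156 kJ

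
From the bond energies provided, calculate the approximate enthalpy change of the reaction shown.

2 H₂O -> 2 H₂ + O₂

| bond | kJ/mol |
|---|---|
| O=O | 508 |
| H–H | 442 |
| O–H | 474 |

ΔH ≈ +504 kJ

Bonds broken (reactants):
  O–H: 4 × 474 = 1896
  Σ(broken) = 1896 kJ
Bonds formed (products):
  H–H: 2 × 442 = 884
  O=O: 1 × 508 = 508
  Σ(formed) = 1392 kJ
ΔH = Σ(broken) − Σ(formed) = 1896 − 1392 = +504 kJ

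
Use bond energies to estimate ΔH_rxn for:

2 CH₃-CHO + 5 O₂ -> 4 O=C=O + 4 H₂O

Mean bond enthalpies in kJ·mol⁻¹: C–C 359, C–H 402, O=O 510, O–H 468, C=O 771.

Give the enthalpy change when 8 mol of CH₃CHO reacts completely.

Bonds broken (reactants):
  C–C: 2 × 359 = 718
  C–H: 8 × 402 = 3216
  C=O: 2 × 771 = 1542
  O=O: 5 × 510 = 2550
  Σ(broken) = 8026 kJ
Bonds formed (products):
  C=O: 8 × 771 = 6168
  O–H: 8 × 468 = 3744
  Σ(formed) = 9912 kJ
ΔH = Σ(broken) − Σ(formed) = 8026 − 9912 = −1886 kJ
For 4× the reaction as written: 4 × (−1886) = −7544 kJ

ΔH = −7544 kJ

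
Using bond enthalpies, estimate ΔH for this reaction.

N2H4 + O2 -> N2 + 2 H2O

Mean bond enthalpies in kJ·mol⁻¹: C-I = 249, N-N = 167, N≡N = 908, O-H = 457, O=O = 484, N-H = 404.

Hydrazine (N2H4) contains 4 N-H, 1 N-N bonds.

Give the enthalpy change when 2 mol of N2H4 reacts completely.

Bonds broken (reactants):
  N-H: 4 × 404 = 1616
  N-N: 1 × 167 = 167
  O=O: 1 × 484 = 484
  Σ(broken) = 2267 kJ
Bonds formed (products):
  N≡N: 1 × 908 = 908
  O-H: 4 × 457 = 1828
  Σ(formed) = 2736 kJ
ΔH = Σ(broken) − Σ(formed) = 2267 − 2736 = −469 kJ
For 2× the reaction as written: 2 × (−469) = −938 kJ

ΔH = −938 kJ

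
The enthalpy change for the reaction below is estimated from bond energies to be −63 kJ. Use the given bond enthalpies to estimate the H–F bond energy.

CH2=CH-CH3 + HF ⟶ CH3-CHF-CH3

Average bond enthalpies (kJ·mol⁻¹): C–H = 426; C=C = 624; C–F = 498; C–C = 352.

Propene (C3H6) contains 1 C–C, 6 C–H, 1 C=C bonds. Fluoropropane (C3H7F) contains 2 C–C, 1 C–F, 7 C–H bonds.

D(H–F) ≈ 589 kJ/mol

Let D be the H–F bond energy.
Σ(broken) = 1×352 + 6×426 + 1×624 + 1×D = 3532 + D
Σ(formed) = 2×352 + 1×498 + 7×426 = 4184
ΔH = Σ(broken) − Σ(formed) = (3532 + D) − (4184) = −652 + D
Setting this equal to −63 kJ gives D = 589 kJ/mol.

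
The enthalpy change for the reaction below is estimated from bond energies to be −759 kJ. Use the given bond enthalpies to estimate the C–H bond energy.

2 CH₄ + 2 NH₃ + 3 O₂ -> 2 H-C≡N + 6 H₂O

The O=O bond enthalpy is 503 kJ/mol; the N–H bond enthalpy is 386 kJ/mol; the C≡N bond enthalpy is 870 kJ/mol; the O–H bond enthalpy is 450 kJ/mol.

Let D be the C–H bond energy.
Σ(broken) = 8×D + 6×386 + 3×503 = 3825 + 8D
Σ(formed) = 2×870 + 2×D + 12×450 = 7140 + 2D
ΔH = Σ(broken) − Σ(formed) = (3825 + 8D) − (7140 + 2D) = −3315 + 6D
Setting this equal to −759 kJ gives 6D = 2556, so D = 426 kJ/mol.

D(C–H) ≈ 426 kJ/mol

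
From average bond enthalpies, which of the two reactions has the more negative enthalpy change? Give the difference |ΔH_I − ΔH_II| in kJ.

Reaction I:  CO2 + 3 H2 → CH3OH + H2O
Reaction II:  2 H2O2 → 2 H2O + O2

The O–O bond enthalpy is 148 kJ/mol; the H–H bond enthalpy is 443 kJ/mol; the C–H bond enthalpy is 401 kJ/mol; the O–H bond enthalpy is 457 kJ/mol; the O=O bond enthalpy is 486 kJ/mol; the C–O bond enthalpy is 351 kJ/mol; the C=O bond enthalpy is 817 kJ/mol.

Reaction I:
  Bonds broken (reactants):
    C=O: 2 × 817 = 1634
    H–H: 3 × 443 = 1329
    Σ(broken) = 2963 kJ
  Bonds formed (products):
    C–H: 3 × 401 = 1203
    C–O: 1 × 351 = 351
    O–H: 3 × 457 = 1371
    Σ(formed) = 2925 kJ
  ΔH_I = 2963 − 2925 = +38 kJ
Reaction II:
  Bonds broken (reactants):
    O–H: 4 × 457 = 1828
    O–O: 2 × 148 = 296
    Σ(broken) = 2124 kJ
  Bonds formed (products):
    O–H: 4 × 457 = 1828
    O=O: 1 × 486 = 486
    Σ(formed) = 2314 kJ
  ΔH_II = 2124 − 2314 = −190 kJ
ΔH_I − ΔH_II = +228 kJ, so reaction II has the more negative ΔH; |ΔH_I − ΔH_II| = 228 kJ.

Reaction II, by 228 kJ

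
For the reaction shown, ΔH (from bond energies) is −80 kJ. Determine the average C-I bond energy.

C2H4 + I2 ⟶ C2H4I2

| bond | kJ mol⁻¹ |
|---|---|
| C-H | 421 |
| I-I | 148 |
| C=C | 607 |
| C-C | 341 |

Let D be the C-I bond energy.
Σ(broken) = 4×421 + 1×607 + 1×148 = 2439
Σ(formed) = 1×341 + 4×421 + 2×D = 2025 + 2D
ΔH = Σ(broken) − Σ(formed) = (2439) − (2025 + 2D) = +414 − 2D
Setting this equal to −80 kJ gives 2D = 494, so D = 247 kJ/mol.

D(C-I) ≈ 247 kJ/mol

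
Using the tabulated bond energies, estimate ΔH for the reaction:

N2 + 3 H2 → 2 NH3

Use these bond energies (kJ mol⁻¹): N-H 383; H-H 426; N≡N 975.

ΔH ≈ −45 kJ

Bonds broken (reactants):
  H-H: 3 × 426 = 1278
  N≡N: 1 × 975 = 975
  Σ(broken) = 2253 kJ
Bonds formed (products):
  N-H: 6 × 383 = 2298
  Σ(formed) = 2298 kJ
ΔH = Σ(broken) − Σ(formed) = 2253 − 2298 = −45 kJ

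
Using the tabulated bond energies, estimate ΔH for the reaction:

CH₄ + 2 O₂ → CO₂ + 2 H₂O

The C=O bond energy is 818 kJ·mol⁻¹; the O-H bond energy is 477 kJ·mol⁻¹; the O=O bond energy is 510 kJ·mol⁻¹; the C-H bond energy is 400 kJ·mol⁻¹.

ΔH ≈ −924 kJ

Bonds broken (reactants):
  C-H: 4 × 400 = 1600
  O=O: 2 × 510 = 1020
  Σ(broken) = 2620 kJ
Bonds formed (products):
  C=O: 2 × 818 = 1636
  O-H: 4 × 477 = 1908
  Σ(formed) = 3544 kJ
ΔH = Σ(broken) − Σ(formed) = 2620 − 3544 = −924 kJ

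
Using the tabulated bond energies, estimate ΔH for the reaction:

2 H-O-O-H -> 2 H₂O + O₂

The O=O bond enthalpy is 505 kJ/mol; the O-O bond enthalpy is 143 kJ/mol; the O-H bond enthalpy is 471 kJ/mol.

Bonds broken (reactants):
  O-H: 4 × 471 = 1884
  O-O: 2 × 143 = 286
  Σ(broken) = 2170 kJ
Bonds formed (products):
  O-H: 4 × 471 = 1884
  O=O: 1 × 505 = 505
  Σ(formed) = 2389 kJ
ΔH = Σ(broken) − Σ(formed) = 2170 − 2389 = −219 kJ

ΔH ≈ −219 kJ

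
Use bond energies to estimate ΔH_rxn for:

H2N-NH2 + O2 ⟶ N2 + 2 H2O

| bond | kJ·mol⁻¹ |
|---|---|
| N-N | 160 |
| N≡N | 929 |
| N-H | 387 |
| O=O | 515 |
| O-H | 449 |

ΔH ≈ −502 kJ

Bonds broken (reactants):
  N-H: 4 × 387 = 1548
  N-N: 1 × 160 = 160
  O=O: 1 × 515 = 515
  Σ(broken) = 2223 kJ
Bonds formed (products):
  N≡N: 1 × 929 = 929
  O-H: 4 × 449 = 1796
  Σ(formed) = 2725 kJ
ΔH = Σ(broken) − Σ(formed) = 2223 − 2725 = −502 kJ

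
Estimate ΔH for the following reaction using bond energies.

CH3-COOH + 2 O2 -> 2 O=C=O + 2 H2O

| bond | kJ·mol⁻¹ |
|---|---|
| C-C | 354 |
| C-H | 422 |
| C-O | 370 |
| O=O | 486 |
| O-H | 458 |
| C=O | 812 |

ΔH ≈ −848 kJ

Bonds broken (reactants):
  C-C: 1 × 354 = 354
  C-H: 3 × 422 = 1266
  C-O: 1 × 370 = 370
  C=O: 1 × 812 = 812
  O-H: 1 × 458 = 458
  O=O: 2 × 486 = 972
  Σ(broken) = 4232 kJ
Bonds formed (products):
  C=O: 4 × 812 = 3248
  O-H: 4 × 458 = 1832
  Σ(formed) = 5080 kJ
ΔH = Σ(broken) − Σ(formed) = 4232 − 5080 = −848 kJ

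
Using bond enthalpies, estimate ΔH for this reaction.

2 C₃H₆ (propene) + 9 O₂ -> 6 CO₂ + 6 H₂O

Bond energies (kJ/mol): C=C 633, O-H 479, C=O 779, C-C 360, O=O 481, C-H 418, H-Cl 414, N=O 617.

ΔH ≈ −3765 kJ

Bonds broken (reactants):
  C-C: 2 × 360 = 720
  C-H: 12 × 418 = 5016
  C=C: 2 × 633 = 1266
  O=O: 9 × 481 = 4329
  Σ(broken) = 11331 kJ
Bonds formed (products):
  C=O: 12 × 779 = 9348
  O-H: 12 × 479 = 5748
  Σ(formed) = 15096 kJ
ΔH = Σ(broken) − Σ(formed) = 11331 − 15096 = −3765 kJ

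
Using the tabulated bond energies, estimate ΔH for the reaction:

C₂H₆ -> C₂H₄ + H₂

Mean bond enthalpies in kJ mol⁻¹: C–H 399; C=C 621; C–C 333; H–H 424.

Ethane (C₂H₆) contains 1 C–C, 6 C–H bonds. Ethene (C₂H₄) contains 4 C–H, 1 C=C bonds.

ΔH ≈ +86 kJ

Bonds broken (reactants):
  C–C: 1 × 333 = 333
  C–H: 6 × 399 = 2394
  Σ(broken) = 2727 kJ
Bonds formed (products):
  C–H: 4 × 399 = 1596
  C=C: 1 × 621 = 621
  H–H: 1 × 424 = 424
  Σ(formed) = 2641 kJ
ΔH = Σ(broken) − Σ(formed) = 2727 − 2641 = +86 kJ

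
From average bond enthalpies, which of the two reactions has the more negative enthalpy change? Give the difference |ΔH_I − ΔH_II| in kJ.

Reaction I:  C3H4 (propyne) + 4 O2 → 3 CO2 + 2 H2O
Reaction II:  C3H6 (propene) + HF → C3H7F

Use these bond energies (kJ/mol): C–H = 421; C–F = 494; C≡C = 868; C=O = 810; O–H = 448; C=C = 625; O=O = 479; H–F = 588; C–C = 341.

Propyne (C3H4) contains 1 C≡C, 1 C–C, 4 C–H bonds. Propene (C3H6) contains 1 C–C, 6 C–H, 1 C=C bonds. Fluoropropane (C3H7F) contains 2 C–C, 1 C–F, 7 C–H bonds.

Reaction I:
  Bonds broken (reactants):
    C≡C: 1 × 868 = 868
    C–C: 1 × 341 = 341
    C–H: 4 × 421 = 1684
    O=O: 4 × 479 = 1916
    Σ(broken) = 4809 kJ
  Bonds formed (products):
    C=O: 6 × 810 = 4860
    O–H: 4 × 448 = 1792
    Σ(formed) = 6652 kJ
  ΔH_I = 4809 − 6652 = −1843 kJ
Reaction II:
  Bonds broken (reactants):
    C–C: 1 × 341 = 341
    C–H: 6 × 421 = 2526
    C=C: 1 × 625 = 625
    H–F: 1 × 588 = 588
    Σ(broken) = 4080 kJ
  Bonds formed (products):
    C–C: 2 × 341 = 682
    C–F: 1 × 494 = 494
    C–H: 7 × 421 = 2947
    Σ(formed) = 4123 kJ
  ΔH_II = 4080 − 4123 = −43 kJ
ΔH_I − ΔH_II = −1800 kJ, so reaction I has the more negative ΔH; |ΔH_I − ΔH_II| = 1800 kJ.

Reaction I, by 1800 kJ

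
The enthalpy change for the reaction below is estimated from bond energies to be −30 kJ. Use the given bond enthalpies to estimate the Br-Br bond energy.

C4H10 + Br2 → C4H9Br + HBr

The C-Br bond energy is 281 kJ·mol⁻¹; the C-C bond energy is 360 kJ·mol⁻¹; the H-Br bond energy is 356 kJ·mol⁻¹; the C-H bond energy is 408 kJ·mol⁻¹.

Let D be the Br-Br bond energy.
Σ(broken) = 1×D + 3×360 + 10×408 = 5160 + D
Σ(formed) = 1×281 + 3×360 + 9×408 + 1×356 = 5389
ΔH = Σ(broken) − Σ(formed) = (5160 + D) − (5389) = −229 + D
Setting this equal to −30 kJ gives D = 199 kJ/mol.

D(Br-Br) ≈ 199 kJ/mol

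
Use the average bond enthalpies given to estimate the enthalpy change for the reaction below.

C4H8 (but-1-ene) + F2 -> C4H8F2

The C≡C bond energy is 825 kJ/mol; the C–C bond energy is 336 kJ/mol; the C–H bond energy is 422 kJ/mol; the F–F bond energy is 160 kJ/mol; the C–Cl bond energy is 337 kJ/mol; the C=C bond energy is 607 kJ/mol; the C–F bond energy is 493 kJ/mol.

Bonds broken (reactants):
  C–C: 2 × 336 = 672
  C–H: 8 × 422 = 3376
  C=C: 1 × 607 = 607
  F–F: 1 × 160 = 160
  Σ(broken) = 4815 kJ
Bonds formed (products):
  C–C: 3 × 336 = 1008
  C–F: 2 × 493 = 986
  C–H: 8 × 422 = 3376
  Σ(formed) = 5370 kJ
ΔH = Σ(broken) − Σ(formed) = 4815 − 5370 = −555 kJ

ΔH ≈ −555 kJ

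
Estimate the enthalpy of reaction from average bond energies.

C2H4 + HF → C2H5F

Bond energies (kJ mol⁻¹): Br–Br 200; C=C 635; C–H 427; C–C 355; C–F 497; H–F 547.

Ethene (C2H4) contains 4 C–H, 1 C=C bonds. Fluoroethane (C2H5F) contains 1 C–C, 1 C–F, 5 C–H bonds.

ΔH ≈ −97 kJ

Bonds broken (reactants):
  C–H: 4 × 427 = 1708
  C=C: 1 × 635 = 635
  H–F: 1 × 547 = 547
  Σ(broken) = 2890 kJ
Bonds formed (products):
  C–C: 1 × 355 = 355
  C–F: 1 × 497 = 497
  C–H: 5 × 427 = 2135
  Σ(formed) = 2987 kJ
ΔH = Σ(broken) − Σ(formed) = 2890 − 2987 = −97 kJ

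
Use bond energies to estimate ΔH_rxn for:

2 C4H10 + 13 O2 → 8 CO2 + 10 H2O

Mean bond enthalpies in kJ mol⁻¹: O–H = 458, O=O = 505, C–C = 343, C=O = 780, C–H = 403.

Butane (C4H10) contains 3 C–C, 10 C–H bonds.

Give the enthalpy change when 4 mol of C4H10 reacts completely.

ΔH = −9914 kJ

Bonds broken (reactants):
  C–C: 6 × 343 = 2058
  C–H: 20 × 403 = 8060
  O=O: 13 × 505 = 6565
  Σ(broken) = 16683 kJ
Bonds formed (products):
  C=O: 16 × 780 = 12480
  O–H: 20 × 458 = 9160
  Σ(formed) = 21640 kJ
ΔH = Σ(broken) − Σ(formed) = 16683 − 21640 = −4957 kJ
For 2× the reaction as written: 2 × (−4957) = −9914 kJ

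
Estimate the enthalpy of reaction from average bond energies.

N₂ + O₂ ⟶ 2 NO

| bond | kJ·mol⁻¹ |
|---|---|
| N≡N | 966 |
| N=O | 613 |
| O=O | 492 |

Bonds broken (reactants):
  N≡N: 1 × 966 = 966
  O=O: 1 × 492 = 492
  Σ(broken) = 1458 kJ
Bonds formed (products):
  N=O: 2 × 613 = 1226
  Σ(formed) = 1226 kJ
ΔH = Σ(broken) − Σ(formed) = 1458 − 1226 = +232 kJ

ΔH ≈ +232 kJ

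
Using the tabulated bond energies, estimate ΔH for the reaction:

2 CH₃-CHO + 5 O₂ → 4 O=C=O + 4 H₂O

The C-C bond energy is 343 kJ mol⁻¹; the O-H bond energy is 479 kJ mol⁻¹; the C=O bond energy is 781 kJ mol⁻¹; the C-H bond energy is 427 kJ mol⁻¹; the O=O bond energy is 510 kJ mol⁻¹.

ΔH ≈ −1866 kJ

Bonds broken (reactants):
  C-C: 2 × 343 = 686
  C-H: 8 × 427 = 3416
  C=O: 2 × 781 = 1562
  O=O: 5 × 510 = 2550
  Σ(broken) = 8214 kJ
Bonds formed (products):
  C=O: 8 × 781 = 6248
  O-H: 8 × 479 = 3832
  Σ(formed) = 10080 kJ
ΔH = Σ(broken) − Σ(formed) = 8214 − 10080 = −1866 kJ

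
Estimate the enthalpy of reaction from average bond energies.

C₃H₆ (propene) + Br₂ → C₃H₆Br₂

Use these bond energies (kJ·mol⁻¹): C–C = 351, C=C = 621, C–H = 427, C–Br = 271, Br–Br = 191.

ΔH ≈ −81 kJ

Bonds broken (reactants):
  Br–Br: 1 × 191 = 191
  C–C: 1 × 351 = 351
  C–H: 6 × 427 = 2562
  C=C: 1 × 621 = 621
  Σ(broken) = 3725 kJ
Bonds formed (products):
  C–Br: 2 × 271 = 542
  C–C: 2 × 351 = 702
  C–H: 6 × 427 = 2562
  Σ(formed) = 3806 kJ
ΔH = Σ(broken) − Σ(formed) = 3725 − 3806 = −81 kJ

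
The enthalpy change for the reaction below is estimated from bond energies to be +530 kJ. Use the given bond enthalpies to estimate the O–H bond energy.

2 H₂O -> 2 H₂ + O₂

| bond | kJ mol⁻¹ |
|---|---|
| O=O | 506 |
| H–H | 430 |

D(O–H) ≈ 474 kJ/mol

Let D be the O–H bond energy.
Σ(broken) = 4×D = 4D
Σ(formed) = 2×430 + 1×506 = 1366
ΔH = Σ(broken) − Σ(formed) = (4D) − (1366) = −1366 + 4D
Setting this equal to +530 kJ gives 4D = 1896, so D = 474 kJ/mol.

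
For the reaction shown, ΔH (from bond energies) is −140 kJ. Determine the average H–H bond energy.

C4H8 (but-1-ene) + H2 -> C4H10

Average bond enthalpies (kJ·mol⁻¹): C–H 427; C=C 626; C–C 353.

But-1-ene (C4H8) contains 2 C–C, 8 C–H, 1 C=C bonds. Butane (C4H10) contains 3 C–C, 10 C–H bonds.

Let D be the H–H bond energy.
Σ(broken) = 2×353 + 8×427 + 1×626 + 1×D = 4748 + D
Σ(formed) = 3×353 + 10×427 = 5329
ΔH = Σ(broken) − Σ(formed) = (4748 + D) − (5329) = −581 + D
Setting this equal to −140 kJ gives D = 441 kJ/mol.

D(H–H) ≈ 441 kJ/mol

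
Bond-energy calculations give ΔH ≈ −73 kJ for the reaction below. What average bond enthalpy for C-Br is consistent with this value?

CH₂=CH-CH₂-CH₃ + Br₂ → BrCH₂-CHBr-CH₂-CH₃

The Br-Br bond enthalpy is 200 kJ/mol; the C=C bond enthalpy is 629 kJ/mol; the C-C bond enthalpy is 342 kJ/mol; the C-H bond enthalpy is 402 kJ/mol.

Let D be the C-Br bond energy.
Σ(broken) = 1×200 + 2×342 + 8×402 + 1×629 = 4729
Σ(formed) = 2×D + 3×342 + 8×402 = 4242 + 2D
ΔH = Σ(broken) − Σ(formed) = (4729) − (4242 + 2D) = +487 − 2D
Setting this equal to −73 kJ gives 2D = 560, so D = 280 kJ/mol.

D(C-Br) ≈ 280 kJ/mol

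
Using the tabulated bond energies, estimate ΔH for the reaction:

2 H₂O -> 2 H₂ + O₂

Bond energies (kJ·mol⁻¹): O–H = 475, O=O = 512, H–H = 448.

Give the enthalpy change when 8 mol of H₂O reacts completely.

Bonds broken (reactants):
  O–H: 4 × 475 = 1900
  Σ(broken) = 1900 kJ
Bonds formed (products):
  H–H: 2 × 448 = 896
  O=O: 1 × 512 = 512
  Σ(formed) = 1408 kJ
ΔH = Σ(broken) − Σ(formed) = 1900 − 1408 = +492 kJ
For 4× the reaction as written: 4 × (+492) = +1968 kJ

ΔH = +1968 kJ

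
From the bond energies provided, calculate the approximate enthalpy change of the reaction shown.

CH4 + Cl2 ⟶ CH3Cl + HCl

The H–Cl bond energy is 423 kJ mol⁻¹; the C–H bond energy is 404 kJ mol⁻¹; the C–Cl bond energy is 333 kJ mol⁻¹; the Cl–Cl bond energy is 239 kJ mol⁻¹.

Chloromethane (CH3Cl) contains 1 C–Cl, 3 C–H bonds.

ΔH ≈ −113 kJ

Bonds broken (reactants):
  C–H: 4 × 404 = 1616
  Cl–Cl: 1 × 239 = 239
  Σ(broken) = 1855 kJ
Bonds formed (products):
  C–Cl: 1 × 333 = 333
  C–H: 3 × 404 = 1212
  H–Cl: 1 × 423 = 423
  Σ(formed) = 1968 kJ
ΔH = Σ(broken) − Σ(formed) = 1855 − 1968 = −113 kJ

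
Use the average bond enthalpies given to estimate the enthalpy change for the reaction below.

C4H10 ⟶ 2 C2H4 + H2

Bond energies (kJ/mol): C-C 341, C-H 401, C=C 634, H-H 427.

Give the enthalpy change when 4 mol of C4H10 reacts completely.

ΔH = +520 kJ

Bonds broken (reactants):
  C-C: 3 × 341 = 1023
  C-H: 10 × 401 = 4010
  Σ(broken) = 5033 kJ
Bonds formed (products):
  C-H: 8 × 401 = 3208
  C=C: 2 × 634 = 1268
  H-H: 1 × 427 = 427
  Σ(formed) = 4903 kJ
ΔH = Σ(broken) − Σ(formed) = 5033 − 4903 = +130 kJ
For 4× the reaction as written: 4 × (+130) = +520 kJ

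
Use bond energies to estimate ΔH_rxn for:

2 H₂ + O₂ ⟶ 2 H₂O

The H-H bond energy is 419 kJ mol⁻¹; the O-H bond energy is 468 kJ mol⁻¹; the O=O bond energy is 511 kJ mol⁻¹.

ΔH ≈ −523 kJ

Bonds broken (reactants):
  H-H: 2 × 419 = 838
  O=O: 1 × 511 = 511
  Σ(broken) = 1349 kJ
Bonds formed (products):
  O-H: 4 × 468 = 1872
  Σ(formed) = 1872 kJ
ΔH = Σ(broken) − Σ(formed) = 1349 − 1872 = −523 kJ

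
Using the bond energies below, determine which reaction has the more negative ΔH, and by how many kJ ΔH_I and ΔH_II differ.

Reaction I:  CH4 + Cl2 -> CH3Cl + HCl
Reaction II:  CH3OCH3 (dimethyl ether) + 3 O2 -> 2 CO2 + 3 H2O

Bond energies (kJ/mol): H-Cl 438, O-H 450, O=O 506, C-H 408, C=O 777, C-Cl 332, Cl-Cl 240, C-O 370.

Reaction II, by 980 kJ

Reaction I:
  Bonds broken (reactants):
    C-H: 4 × 408 = 1632
    Cl-Cl: 1 × 240 = 240
    Σ(broken) = 1872 kJ
  Bonds formed (products):
    C-Cl: 1 × 332 = 332
    C-H: 3 × 408 = 1224
    H-Cl: 1 × 438 = 438
    Σ(formed) = 1994 kJ
  ΔH_I = 1872 − 1994 = −122 kJ
Reaction II:
  Bonds broken (reactants):
    C-H: 6 × 408 = 2448
    C-O: 2 × 370 = 740
    O=O: 3 × 506 = 1518
    Σ(broken) = 4706 kJ
  Bonds formed (products):
    C=O: 4 × 777 = 3108
    O-H: 6 × 450 = 2700
    Σ(formed) = 5808 kJ
  ΔH_II = 4706 − 5808 = −1102 kJ
ΔH_I − ΔH_II = +980 kJ, so reaction II has the more negative ΔH; |ΔH_I − ΔH_II| = 980 kJ.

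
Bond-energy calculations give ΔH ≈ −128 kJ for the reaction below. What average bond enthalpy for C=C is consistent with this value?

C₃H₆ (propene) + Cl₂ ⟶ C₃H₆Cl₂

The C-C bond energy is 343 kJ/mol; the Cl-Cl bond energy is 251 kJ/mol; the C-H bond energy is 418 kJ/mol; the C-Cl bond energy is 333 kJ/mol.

Let D be the C=C bond energy.
Σ(broken) = 1×343 + 6×418 + 1×D + 1×251 = 3102 + D
Σ(formed) = 2×343 + 2×333 + 6×418 = 3860
ΔH = Σ(broken) − Σ(formed) = (3102 + D) − (3860) = −758 + D
Setting this equal to −128 kJ gives D = 630 kJ/mol.

D(C=C) ≈ 630 kJ/mol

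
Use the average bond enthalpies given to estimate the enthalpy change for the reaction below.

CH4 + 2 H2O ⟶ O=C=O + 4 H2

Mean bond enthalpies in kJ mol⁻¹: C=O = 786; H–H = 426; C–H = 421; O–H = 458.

ΔH ≈ +240 kJ

Bonds broken (reactants):
  C–H: 4 × 421 = 1684
  O–H: 4 × 458 = 1832
  Σ(broken) = 3516 kJ
Bonds formed (products):
  C=O: 2 × 786 = 1572
  H–H: 4 × 426 = 1704
  Σ(formed) = 3276 kJ
ΔH = Σ(broken) − Σ(formed) = 3516 − 3276 = +240 kJ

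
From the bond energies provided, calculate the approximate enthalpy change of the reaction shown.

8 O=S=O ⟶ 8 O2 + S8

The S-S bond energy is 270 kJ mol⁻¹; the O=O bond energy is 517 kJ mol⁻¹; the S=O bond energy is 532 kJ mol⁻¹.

ΔH ≈ +2216 kJ

Bonds broken (reactants):
  S=O: 16 × 532 = 8512
  Σ(broken) = 8512 kJ
Bonds formed (products):
  O=O: 8 × 517 = 4136
  S-S: 8 × 270 = 2160
  Σ(formed) = 6296 kJ
ΔH = Σ(broken) − Σ(formed) = 8512 − 6296 = +2216 kJ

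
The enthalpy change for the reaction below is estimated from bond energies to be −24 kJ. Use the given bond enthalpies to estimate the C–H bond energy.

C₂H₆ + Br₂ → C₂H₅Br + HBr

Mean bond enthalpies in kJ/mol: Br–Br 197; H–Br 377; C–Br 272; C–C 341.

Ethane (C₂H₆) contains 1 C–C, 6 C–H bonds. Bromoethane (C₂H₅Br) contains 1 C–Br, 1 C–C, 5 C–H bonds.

D(C–H) ≈ 428 kJ/mol

Let D be the C–H bond energy.
Σ(broken) = 1×197 + 1×341 + 6×D = 538 + 6D
Σ(formed) = 1×272 + 1×341 + 5×D + 1×377 = 990 + 5D
ΔH = Σ(broken) − Σ(formed) = (538 + 6D) − (990 + 5D) = −452 + D
Setting this equal to −24 kJ gives D = 428 kJ/mol.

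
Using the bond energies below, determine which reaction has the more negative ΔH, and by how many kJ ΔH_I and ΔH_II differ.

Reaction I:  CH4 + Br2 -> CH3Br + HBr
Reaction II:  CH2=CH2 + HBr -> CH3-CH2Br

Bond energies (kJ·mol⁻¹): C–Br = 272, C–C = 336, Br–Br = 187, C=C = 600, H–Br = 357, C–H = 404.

Reaction I:
  Bonds broken (reactants):
    Br–Br: 1 × 187 = 187
    C–H: 4 × 404 = 1616
    Σ(broken) = 1803 kJ
  Bonds formed (products):
    C–Br: 1 × 272 = 272
    C–H: 3 × 404 = 1212
    H–Br: 1 × 357 = 357
    Σ(formed) = 1841 kJ
  ΔH_I = 1803 − 1841 = −38 kJ
Reaction II:
  Bonds broken (reactants):
    C–H: 4 × 404 = 1616
    C=C: 1 × 600 = 600
    H–Br: 1 × 357 = 357
    Σ(broken) = 2573 kJ
  Bonds formed (products):
    C–Br: 1 × 272 = 272
    C–C: 1 × 336 = 336
    C–H: 5 × 404 = 2020
    Σ(formed) = 2628 kJ
  ΔH_II = 2573 − 2628 = −55 kJ
ΔH_I − ΔH_II = +17 kJ, so reaction II has the more negative ΔH; |ΔH_I − ΔH_II| = 17 kJ.

Reaction II, by 17 kJ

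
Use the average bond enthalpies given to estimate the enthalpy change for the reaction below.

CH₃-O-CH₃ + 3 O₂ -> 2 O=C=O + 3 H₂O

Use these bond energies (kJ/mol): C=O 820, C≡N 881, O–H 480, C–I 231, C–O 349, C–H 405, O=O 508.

Bonds broken (reactants):
  C–H: 6 × 405 = 2430
  C–O: 2 × 349 = 698
  O=O: 3 × 508 = 1524
  Σ(broken) = 4652 kJ
Bonds formed (products):
  C=O: 4 × 820 = 3280
  O–H: 6 × 480 = 2880
  Σ(formed) = 6160 kJ
ΔH = Σ(broken) − Σ(formed) = 4652 − 6160 = −1508 kJ

ΔH ≈ −1508 kJ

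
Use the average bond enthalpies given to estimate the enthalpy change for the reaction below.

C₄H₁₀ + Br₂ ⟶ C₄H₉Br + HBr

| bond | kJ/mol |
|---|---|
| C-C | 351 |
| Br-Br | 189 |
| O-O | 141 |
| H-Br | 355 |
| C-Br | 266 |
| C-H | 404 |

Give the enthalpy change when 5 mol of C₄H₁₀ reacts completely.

ΔH = −140 kJ

Bonds broken (reactants):
  Br-Br: 1 × 189 = 189
  C-C: 3 × 351 = 1053
  C-H: 10 × 404 = 4040
  Σ(broken) = 5282 kJ
Bonds formed (products):
  C-Br: 1 × 266 = 266
  C-C: 3 × 351 = 1053
  C-H: 9 × 404 = 3636
  H-Br: 1 × 355 = 355
  Σ(formed) = 5310 kJ
ΔH = Σ(broken) − Σ(formed) = 5282 − 5310 = −28 kJ
For 5× the reaction as written: 5 × (−28) = −140 kJ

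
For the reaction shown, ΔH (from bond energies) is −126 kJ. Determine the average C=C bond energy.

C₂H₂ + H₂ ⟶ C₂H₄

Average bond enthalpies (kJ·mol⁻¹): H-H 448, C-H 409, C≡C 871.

D(C=C) ≈ 627 kJ/mol

Let D be the C=C bond energy.
Σ(broken) = 1×871 + 2×409 + 1×448 = 2137
Σ(formed) = 4×409 + 1×D = 1636 + D
ΔH = Σ(broken) − Σ(formed) = (2137) − (1636 + D) = +501 − D
Setting this equal to −126 kJ gives D = 627 kJ/mol.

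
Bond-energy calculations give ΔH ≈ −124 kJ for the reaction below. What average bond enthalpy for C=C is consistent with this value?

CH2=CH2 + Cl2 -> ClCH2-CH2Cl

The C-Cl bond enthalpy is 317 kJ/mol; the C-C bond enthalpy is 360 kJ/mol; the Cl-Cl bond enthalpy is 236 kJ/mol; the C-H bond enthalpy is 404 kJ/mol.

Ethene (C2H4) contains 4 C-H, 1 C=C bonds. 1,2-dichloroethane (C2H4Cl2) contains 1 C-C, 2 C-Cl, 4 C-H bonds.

D(C=C) ≈ 634 kJ/mol

Let D be the C=C bond energy.
Σ(broken) = 4×404 + 1×D + 1×236 = 1852 + D
Σ(formed) = 1×360 + 2×317 + 4×404 = 2610
ΔH = Σ(broken) − Σ(formed) = (1852 + D) − (2610) = −758 + D
Setting this equal to −124 kJ gives D = 634 kJ/mol.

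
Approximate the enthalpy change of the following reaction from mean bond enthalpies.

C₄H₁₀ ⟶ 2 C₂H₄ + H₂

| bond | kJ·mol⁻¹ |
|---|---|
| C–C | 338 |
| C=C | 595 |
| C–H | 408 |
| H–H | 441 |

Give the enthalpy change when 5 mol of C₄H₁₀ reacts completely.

Bonds broken (reactants):
  C–C: 3 × 338 = 1014
  C–H: 10 × 408 = 4080
  Σ(broken) = 5094 kJ
Bonds formed (products):
  C–H: 8 × 408 = 3264
  C=C: 2 × 595 = 1190
  H–H: 1 × 441 = 441
  Σ(formed) = 4895 kJ
ΔH = Σ(broken) − Σ(formed) = 5094 − 4895 = +199 kJ
For 5× the reaction as written: 5 × (+199) = +995 kJ

ΔH = +995 kJ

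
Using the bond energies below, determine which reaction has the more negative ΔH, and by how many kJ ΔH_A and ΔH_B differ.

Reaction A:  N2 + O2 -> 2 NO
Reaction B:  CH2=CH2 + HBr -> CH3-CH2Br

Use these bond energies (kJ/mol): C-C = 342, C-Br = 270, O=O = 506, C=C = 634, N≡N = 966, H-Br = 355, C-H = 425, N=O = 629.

Reaction A:
  Bonds broken (reactants):
    N≡N: 1 × 966 = 966
    O=O: 1 × 506 = 506
    Σ(broken) = 1472 kJ
  Bonds formed (products):
    N=O: 2 × 629 = 1258
    Σ(formed) = 1258 kJ
  ΔH_A = 1472 − 1258 = +214 kJ
Reaction B:
  Bonds broken (reactants):
    C-H: 4 × 425 = 1700
    C=C: 1 × 634 = 634
    H-Br: 1 × 355 = 355
    Σ(broken) = 2689 kJ
  Bonds formed (products):
    C-Br: 1 × 270 = 270
    C-C: 1 × 342 = 342
    C-H: 5 × 425 = 2125
    Σ(formed) = 2737 kJ
  ΔH_B = 2689 − 2737 = −48 kJ
ΔH_A − ΔH_B = +262 kJ, so reaction B has the more negative ΔH; |ΔH_A − ΔH_B| = 262 kJ.

Reaction B, by 262 kJ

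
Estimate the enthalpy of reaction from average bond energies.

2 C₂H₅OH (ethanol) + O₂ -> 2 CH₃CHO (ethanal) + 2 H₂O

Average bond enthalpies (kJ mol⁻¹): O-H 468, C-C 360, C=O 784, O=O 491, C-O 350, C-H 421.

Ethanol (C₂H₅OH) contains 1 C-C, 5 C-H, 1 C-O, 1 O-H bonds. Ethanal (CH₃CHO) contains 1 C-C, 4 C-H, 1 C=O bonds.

Bonds broken (reactants):
  C-C: 2 × 360 = 720
  C-H: 10 × 421 = 4210
  C-O: 2 × 350 = 700
  O-H: 2 × 468 = 936
  O=O: 1 × 491 = 491
  Σ(broken) = 7057 kJ
Bonds formed (products):
  C-C: 2 × 360 = 720
  C-H: 8 × 421 = 3368
  C=O: 2 × 784 = 1568
  O-H: 4 × 468 = 1872
  Σ(formed) = 7528 kJ
ΔH = Σ(broken) − Σ(formed) = 7057 − 7528 = −471 kJ

ΔH ≈ −471 kJ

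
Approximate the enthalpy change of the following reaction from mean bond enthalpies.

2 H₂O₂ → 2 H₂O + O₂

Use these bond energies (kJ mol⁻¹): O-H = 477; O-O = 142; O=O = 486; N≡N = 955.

ΔH ≈ −202 kJ

Bonds broken (reactants):
  O-H: 4 × 477 = 1908
  O-O: 2 × 142 = 284
  Σ(broken) = 2192 kJ
Bonds formed (products):
  O-H: 4 × 477 = 1908
  O=O: 1 × 486 = 486
  Σ(formed) = 2394 kJ
ΔH = Σ(broken) − Σ(formed) = 2192 − 2394 = −202 kJ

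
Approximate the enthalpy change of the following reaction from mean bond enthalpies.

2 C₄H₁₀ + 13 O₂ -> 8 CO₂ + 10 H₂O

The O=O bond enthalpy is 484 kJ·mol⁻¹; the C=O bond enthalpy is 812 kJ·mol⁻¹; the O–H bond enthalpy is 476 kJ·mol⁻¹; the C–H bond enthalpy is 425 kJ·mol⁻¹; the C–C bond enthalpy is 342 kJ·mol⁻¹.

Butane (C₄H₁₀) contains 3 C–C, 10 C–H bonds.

Bonds broken (reactants):
  C–C: 6 × 342 = 2052
  C–H: 20 × 425 = 8500
  O=O: 13 × 484 = 6292
  Σ(broken) = 16844 kJ
Bonds formed (products):
  C=O: 16 × 812 = 12992
  O–H: 20 × 476 = 9520
  Σ(formed) = 22512 kJ
ΔH = Σ(broken) − Σ(formed) = 16844 − 22512 = −5668 kJ

ΔH ≈ −5668 kJ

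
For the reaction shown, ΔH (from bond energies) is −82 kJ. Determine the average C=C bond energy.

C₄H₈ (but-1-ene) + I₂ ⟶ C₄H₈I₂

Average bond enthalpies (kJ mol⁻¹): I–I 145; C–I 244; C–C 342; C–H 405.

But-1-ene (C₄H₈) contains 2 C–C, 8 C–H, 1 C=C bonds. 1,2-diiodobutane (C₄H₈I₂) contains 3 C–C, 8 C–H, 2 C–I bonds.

D(C=C) ≈ 603 kJ/mol

Let D be the C=C bond energy.
Σ(broken) = 2×342 + 8×405 + 1×D + 1×145 = 4069 + D
Σ(formed) = 3×342 + 8×405 + 2×244 = 4754
ΔH = Σ(broken) − Σ(formed) = (4069 + D) − (4754) = −685 + D
Setting this equal to −82 kJ gives D = 603 kJ/mol.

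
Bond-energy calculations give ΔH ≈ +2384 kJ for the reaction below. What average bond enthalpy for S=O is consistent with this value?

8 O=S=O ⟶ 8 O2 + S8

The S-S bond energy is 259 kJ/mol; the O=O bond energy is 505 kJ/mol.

D(S=O) ≈ 531 kJ/mol

Let D be the S=O bond energy.
Σ(broken) = 16×D = 16D
Σ(formed) = 8×505 + 8×259 = 6112
ΔH = Σ(broken) − Σ(formed) = (16D) − (6112) = −6112 + 16D
Setting this equal to +2384 kJ gives 16D = 8496, so D = 531 kJ/mol.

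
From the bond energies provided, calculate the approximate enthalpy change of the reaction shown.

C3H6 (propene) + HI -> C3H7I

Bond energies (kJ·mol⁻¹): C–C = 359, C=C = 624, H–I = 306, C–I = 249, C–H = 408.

ΔH ≈ −86 kJ

Bonds broken (reactants):
  C–C: 1 × 359 = 359
  C–H: 6 × 408 = 2448
  C=C: 1 × 624 = 624
  H–I: 1 × 306 = 306
  Σ(broken) = 3737 kJ
Bonds formed (products):
  C–C: 2 × 359 = 718
  C–H: 7 × 408 = 2856
  C–I: 1 × 249 = 249
  Σ(formed) = 3823 kJ
ΔH = Σ(broken) − Σ(formed) = 3737 − 3823 = −86 kJ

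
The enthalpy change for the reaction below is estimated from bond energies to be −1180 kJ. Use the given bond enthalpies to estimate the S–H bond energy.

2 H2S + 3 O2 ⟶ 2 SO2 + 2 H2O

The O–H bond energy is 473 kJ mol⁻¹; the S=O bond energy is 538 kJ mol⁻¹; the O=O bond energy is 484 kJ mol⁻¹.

Let D be the S–H bond energy.
Σ(broken) = 3×484 + 4×D = 1452 + 4D
Σ(formed) = 4×473 + 4×538 = 4044
ΔH = Σ(broken) − Σ(formed) = (1452 + 4D) − (4044) = −2592 + 4D
Setting this equal to −1180 kJ gives 4D = 1412, so D = 353 kJ/mol.

D(S–H) ≈ 353 kJ/mol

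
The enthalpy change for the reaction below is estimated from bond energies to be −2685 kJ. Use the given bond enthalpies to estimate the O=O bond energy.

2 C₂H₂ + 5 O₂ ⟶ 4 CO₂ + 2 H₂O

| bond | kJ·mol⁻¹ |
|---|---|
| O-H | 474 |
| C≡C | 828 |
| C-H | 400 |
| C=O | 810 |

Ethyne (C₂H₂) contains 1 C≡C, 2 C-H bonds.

D(O=O) ≈ 487 kJ/mol

Let D be the O=O bond energy.
Σ(broken) = 2×828 + 4×400 + 5×D = 3256 + 5D
Σ(formed) = 8×810 + 4×474 = 8376
ΔH = Σ(broken) − Σ(formed) = (3256 + 5D) − (8376) = −5120 + 5D
Setting this equal to −2685 kJ gives 5D = 2435, so D = 487 kJ/mol.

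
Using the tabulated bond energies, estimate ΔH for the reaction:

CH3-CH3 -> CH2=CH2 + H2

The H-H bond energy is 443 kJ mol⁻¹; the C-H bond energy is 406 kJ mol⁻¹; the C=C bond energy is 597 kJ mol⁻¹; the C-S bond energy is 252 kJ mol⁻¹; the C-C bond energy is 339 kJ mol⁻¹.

ΔH ≈ +111 kJ

Bonds broken (reactants):
  C-C: 1 × 339 = 339
  C-H: 6 × 406 = 2436
  Σ(broken) = 2775 kJ
Bonds formed (products):
  C-H: 4 × 406 = 1624
  C=C: 1 × 597 = 597
  H-H: 1 × 443 = 443
  Σ(formed) = 2664 kJ
ΔH = Σ(broken) − Σ(formed) = 2775 − 2664 = +111 kJ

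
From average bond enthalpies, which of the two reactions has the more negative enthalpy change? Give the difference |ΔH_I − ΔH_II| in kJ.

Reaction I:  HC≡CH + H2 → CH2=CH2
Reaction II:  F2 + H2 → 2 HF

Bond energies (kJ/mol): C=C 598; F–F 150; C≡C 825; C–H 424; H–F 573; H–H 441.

Reaction II, by 375 kJ

Reaction I:
  Bonds broken (reactants):
    C≡C: 1 × 825 = 825
    C–H: 2 × 424 = 848
    H–H: 1 × 441 = 441
    Σ(broken) = 2114 kJ
  Bonds formed (products):
    C–H: 4 × 424 = 1696
    C=C: 1 × 598 = 598
    Σ(formed) = 2294 kJ
  ΔH_I = 2114 − 2294 = −180 kJ
Reaction II:
  Bonds broken (reactants):
    F–F: 1 × 150 = 150
    H–H: 1 × 441 = 441
    Σ(broken) = 591 kJ
  Bonds formed (products):
    H–F: 2 × 573 = 1146
    Σ(formed) = 1146 kJ
  ΔH_II = 591 − 1146 = −555 kJ
ΔH_I − ΔH_II = +375 kJ, so reaction II has the more negative ΔH; |ΔH_I − ΔH_II| = 375 kJ.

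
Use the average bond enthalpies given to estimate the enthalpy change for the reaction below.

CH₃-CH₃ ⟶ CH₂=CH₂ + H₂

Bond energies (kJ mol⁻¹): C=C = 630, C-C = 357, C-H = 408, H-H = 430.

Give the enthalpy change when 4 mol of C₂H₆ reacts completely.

ΔH = +452 kJ

Bonds broken (reactants):
  C-C: 1 × 357 = 357
  C-H: 6 × 408 = 2448
  Σ(broken) = 2805 kJ
Bonds formed (products):
  C-H: 4 × 408 = 1632
  C=C: 1 × 630 = 630
  H-H: 1 × 430 = 430
  Σ(formed) = 2692 kJ
ΔH = Σ(broken) − Σ(formed) = 2805 − 2692 = +113 kJ
For 4× the reaction as written: 4 × (+113) = +452 kJ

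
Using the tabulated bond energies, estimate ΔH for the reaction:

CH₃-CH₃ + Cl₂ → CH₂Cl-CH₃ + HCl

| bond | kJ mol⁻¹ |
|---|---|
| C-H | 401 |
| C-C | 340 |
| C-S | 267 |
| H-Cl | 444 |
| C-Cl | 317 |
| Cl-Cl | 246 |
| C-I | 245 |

Bonds broken (reactants):
  C-C: 1 × 340 = 340
  C-H: 6 × 401 = 2406
  Cl-Cl: 1 × 246 = 246
  Σ(broken) = 2992 kJ
Bonds formed (products):
  C-C: 1 × 340 = 340
  C-Cl: 1 × 317 = 317
  C-H: 5 × 401 = 2005
  H-Cl: 1 × 444 = 444
  Σ(formed) = 3106 kJ
ΔH = Σ(broken) − Σ(formed) = 2992 − 3106 = −114 kJ

ΔH ≈ −114 kJ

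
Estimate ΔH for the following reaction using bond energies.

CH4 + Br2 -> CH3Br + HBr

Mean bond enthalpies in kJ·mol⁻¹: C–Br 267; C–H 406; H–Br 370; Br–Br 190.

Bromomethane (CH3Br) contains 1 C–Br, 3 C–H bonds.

ΔH ≈ −41 kJ

Bonds broken (reactants):
  Br–Br: 1 × 190 = 190
  C–H: 4 × 406 = 1624
  Σ(broken) = 1814 kJ
Bonds formed (products):
  C–Br: 1 × 267 = 267
  C–H: 3 × 406 = 1218
  H–Br: 1 × 370 = 370
  Σ(formed) = 1855 kJ
ΔH = Σ(broken) − Σ(formed) = 1814 − 1855 = −41 kJ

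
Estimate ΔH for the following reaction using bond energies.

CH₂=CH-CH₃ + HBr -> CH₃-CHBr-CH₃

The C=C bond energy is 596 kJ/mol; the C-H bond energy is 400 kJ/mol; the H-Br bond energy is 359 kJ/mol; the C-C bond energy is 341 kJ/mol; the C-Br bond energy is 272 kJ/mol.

ΔH ≈ −58 kJ

Bonds broken (reactants):
  C-C: 1 × 341 = 341
  C-H: 6 × 400 = 2400
  C=C: 1 × 596 = 596
  H-Br: 1 × 359 = 359
  Σ(broken) = 3696 kJ
Bonds formed (products):
  C-Br: 1 × 272 = 272
  C-C: 2 × 341 = 682
  C-H: 7 × 400 = 2800
  Σ(formed) = 3754 kJ
ΔH = Σ(broken) − Σ(formed) = 3696 − 3754 = −58 kJ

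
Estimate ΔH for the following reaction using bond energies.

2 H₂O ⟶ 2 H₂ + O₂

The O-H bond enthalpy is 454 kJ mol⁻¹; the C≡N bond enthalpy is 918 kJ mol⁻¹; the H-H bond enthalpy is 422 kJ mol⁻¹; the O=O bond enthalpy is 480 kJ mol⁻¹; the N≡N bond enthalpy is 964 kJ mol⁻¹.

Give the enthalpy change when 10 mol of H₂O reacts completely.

ΔH = +2460 kJ

Bonds broken (reactants):
  O-H: 4 × 454 = 1816
  Σ(broken) = 1816 kJ
Bonds formed (products):
  H-H: 2 × 422 = 844
  O=O: 1 × 480 = 480
  Σ(formed) = 1324 kJ
ΔH = Σ(broken) − Σ(formed) = 1816 − 1324 = +492 kJ
For 5× the reaction as written: 5 × (+492) = +2460 kJ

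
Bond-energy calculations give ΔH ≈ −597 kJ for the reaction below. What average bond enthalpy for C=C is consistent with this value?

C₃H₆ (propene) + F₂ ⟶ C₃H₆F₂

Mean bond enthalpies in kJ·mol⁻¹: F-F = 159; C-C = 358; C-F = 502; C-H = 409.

Let D be the C=C bond energy.
Σ(broken) = 1×358 + 6×409 + 1×D + 1×159 = 2971 + D
Σ(formed) = 2×358 + 2×502 + 6×409 = 4174
ΔH = Σ(broken) − Σ(formed) = (2971 + D) − (4174) = −1203 + D
Setting this equal to −597 kJ gives D = 606 kJ/mol.

D(C=C) ≈ 606 kJ/mol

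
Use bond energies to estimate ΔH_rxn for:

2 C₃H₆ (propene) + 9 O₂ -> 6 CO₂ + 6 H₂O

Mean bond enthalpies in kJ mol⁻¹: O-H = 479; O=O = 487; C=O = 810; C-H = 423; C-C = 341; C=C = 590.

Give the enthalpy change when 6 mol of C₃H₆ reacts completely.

ΔH = −12441 kJ

Bonds broken (reactants):
  C-C: 2 × 341 = 682
  C-H: 12 × 423 = 5076
  C=C: 2 × 590 = 1180
  O=O: 9 × 487 = 4383
  Σ(broken) = 11321 kJ
Bonds formed (products):
  C=O: 12 × 810 = 9720
  O-H: 12 × 479 = 5748
  Σ(formed) = 15468 kJ
ΔH = Σ(broken) − Σ(formed) = 11321 − 15468 = −4147 kJ
For 3× the reaction as written: 3 × (−4147) = −12441 kJ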